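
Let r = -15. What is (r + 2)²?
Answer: 169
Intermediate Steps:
(r + 2)² = (-15 + 2)² = (-13)² = 169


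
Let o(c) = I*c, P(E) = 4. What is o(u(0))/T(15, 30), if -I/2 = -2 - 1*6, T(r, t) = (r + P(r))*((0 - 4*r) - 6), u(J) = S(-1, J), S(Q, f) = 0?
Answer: 0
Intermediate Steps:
u(J) = 0
T(r, t) = (-6 - 4*r)*(4 + r) (T(r, t) = (r + 4)*((0 - 4*r) - 6) = (4 + r)*(-4*r - 6) = (4 + r)*(-6 - 4*r) = (-6 - 4*r)*(4 + r))
I = 16 (I = -2*(-2 - 1*6) = -2*(-2 - 6) = -2*(-8) = 16)
o(c) = 16*c
o(u(0))/T(15, 30) = (16*0)/(-24 - 22*15 - 4*15**2) = 0/(-24 - 330 - 4*225) = 0/(-24 - 330 - 900) = 0/(-1254) = 0*(-1/1254) = 0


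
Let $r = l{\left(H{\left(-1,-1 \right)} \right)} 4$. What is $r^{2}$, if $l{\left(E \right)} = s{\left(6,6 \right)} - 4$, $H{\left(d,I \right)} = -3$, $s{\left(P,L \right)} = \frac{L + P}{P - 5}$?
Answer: $1024$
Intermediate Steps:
$s{\left(P,L \right)} = \frac{L + P}{-5 + P}$
$l{\left(E \right)} = 8$ ($l{\left(E \right)} = \frac{6 + 6}{-5 + 6} - 4 = 1^{-1} \cdot 12 - 4 = 1 \cdot 12 - 4 = 12 - 4 = 8$)
$r = 32$ ($r = 8 \cdot 4 = 32$)
$r^{2} = 32^{2} = 1024$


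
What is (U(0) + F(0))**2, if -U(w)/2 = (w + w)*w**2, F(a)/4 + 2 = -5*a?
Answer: 64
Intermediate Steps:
F(a) = -8 - 20*a (F(a) = -8 + 4*(-5*a) = -8 - 20*a)
U(w) = -4*w**3 (U(w) = -2*(w + w)*w**2 = -2*2*w*w**2 = -4*w**3)
(U(0) + F(0))**2 = (-4*0**3 + (-8 - 20*0))**2 = (-4*0 + (-8 + 0))**2 = (0 - 8)**2 = (-8)**2 = 64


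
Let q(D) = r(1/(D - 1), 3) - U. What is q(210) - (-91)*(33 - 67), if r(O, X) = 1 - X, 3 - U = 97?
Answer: -3002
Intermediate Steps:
U = -94 (U = 3 - 1*97 = 3 - 97 = -94)
q(D) = 92 (q(D) = (1 - 1*3) - 1*(-94) = (1 - 3) + 94 = -2 + 94 = 92)
q(210) - (-91)*(33 - 67) = 92 - (-91)*(33 - 67) = 92 - (-91)*(-34) = 92 - 1*3094 = 92 - 3094 = -3002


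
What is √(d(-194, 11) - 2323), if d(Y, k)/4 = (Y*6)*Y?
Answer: √900941 ≈ 949.18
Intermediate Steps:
d(Y, k) = 24*Y² (d(Y, k) = 4*((Y*6)*Y) = 4*((6*Y)*Y) = 4*(6*Y²) = 24*Y²)
√(d(-194, 11) - 2323) = √(24*(-194)² - 2323) = √(24*37636 - 2323) = √(903264 - 2323) = √900941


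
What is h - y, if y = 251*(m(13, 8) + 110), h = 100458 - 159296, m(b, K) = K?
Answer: -88456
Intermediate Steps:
h = -58838
y = 29618 (y = 251*(8 + 110) = 251*118 = 29618)
h - y = -58838 - 1*29618 = -58838 - 29618 = -88456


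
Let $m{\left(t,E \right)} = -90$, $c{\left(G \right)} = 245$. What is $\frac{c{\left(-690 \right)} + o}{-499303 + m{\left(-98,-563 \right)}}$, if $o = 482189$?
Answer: $- \frac{482434}{499393} \approx -0.96604$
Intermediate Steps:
$\frac{c{\left(-690 \right)} + o}{-499303 + m{\left(-98,-563 \right)}} = \frac{245 + 482189}{-499303 - 90} = \frac{482434}{-499393} = 482434 \left(- \frac{1}{499393}\right) = - \frac{482434}{499393}$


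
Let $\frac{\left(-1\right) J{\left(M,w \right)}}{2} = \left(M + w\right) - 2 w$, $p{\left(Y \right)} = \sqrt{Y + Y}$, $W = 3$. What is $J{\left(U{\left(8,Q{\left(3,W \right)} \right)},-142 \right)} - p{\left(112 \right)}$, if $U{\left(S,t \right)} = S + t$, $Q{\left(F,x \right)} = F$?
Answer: $-306 - 4 \sqrt{14} \approx -320.97$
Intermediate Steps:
$p{\left(Y \right)} = \sqrt{2} \sqrt{Y}$ ($p{\left(Y \right)} = \sqrt{2 Y} = \sqrt{2} \sqrt{Y}$)
$J{\left(M,w \right)} = - 2 M + 2 w$ ($J{\left(M,w \right)} = - 2 \left(\left(M + w\right) - 2 w\right) = - 2 \left(M - w\right) = - 2 M + 2 w$)
$J{\left(U{\left(8,Q{\left(3,W \right)} \right)},-142 \right)} - p{\left(112 \right)} = \left(- 2 \left(8 + 3\right) + 2 \left(-142\right)\right) - \sqrt{2} \sqrt{112} = \left(\left(-2\right) 11 - 284\right) - \sqrt{2} \cdot 4 \sqrt{7} = \left(-22 - 284\right) - 4 \sqrt{14} = -306 - 4 \sqrt{14}$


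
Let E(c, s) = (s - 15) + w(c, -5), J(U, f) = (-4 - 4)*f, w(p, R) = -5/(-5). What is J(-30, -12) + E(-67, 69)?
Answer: 151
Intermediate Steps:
w(p, R) = 1 (w(p, R) = -5*(-⅕) = 1)
J(U, f) = -8*f
E(c, s) = -14 + s (E(c, s) = (s - 15) + 1 = (-15 + s) + 1 = -14 + s)
J(-30, -12) + E(-67, 69) = -8*(-12) + (-14 + 69) = 96 + 55 = 151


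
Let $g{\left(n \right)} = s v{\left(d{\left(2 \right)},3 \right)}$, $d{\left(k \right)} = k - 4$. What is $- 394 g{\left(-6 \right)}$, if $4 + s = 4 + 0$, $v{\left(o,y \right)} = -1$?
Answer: $0$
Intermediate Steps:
$d{\left(k \right)} = -4 + k$
$s = 0$ ($s = -4 + \left(4 + 0\right) = -4 + 4 = 0$)
$g{\left(n \right)} = 0$ ($g{\left(n \right)} = 0 \left(-1\right) = 0$)
$- 394 g{\left(-6 \right)} = \left(-394\right) 0 = 0$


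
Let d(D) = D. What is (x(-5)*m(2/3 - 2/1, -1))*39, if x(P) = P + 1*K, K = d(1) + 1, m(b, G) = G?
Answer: 117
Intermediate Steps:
K = 2 (K = 1 + 1 = 2)
x(P) = 2 + P (x(P) = P + 1*2 = P + 2 = 2 + P)
(x(-5)*m(2/3 - 2/1, -1))*39 = ((2 - 5)*(-1))*39 = -3*(-1)*39 = 3*39 = 117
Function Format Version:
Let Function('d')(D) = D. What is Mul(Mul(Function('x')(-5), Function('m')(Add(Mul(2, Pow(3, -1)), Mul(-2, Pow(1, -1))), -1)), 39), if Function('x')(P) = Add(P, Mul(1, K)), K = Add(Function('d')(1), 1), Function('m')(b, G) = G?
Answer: 117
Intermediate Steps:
K = 2 (K = Add(1, 1) = 2)
Function('x')(P) = Add(2, P) (Function('x')(P) = Add(P, Mul(1, 2)) = Add(P, 2) = Add(2, P))
Mul(Mul(Function('x')(-5), Function('m')(Add(Mul(2, Pow(3, -1)), Mul(-2, Pow(1, -1))), -1)), 39) = Mul(Mul(Add(2, -5), -1), 39) = Mul(Mul(-3, -1), 39) = Mul(3, 39) = 117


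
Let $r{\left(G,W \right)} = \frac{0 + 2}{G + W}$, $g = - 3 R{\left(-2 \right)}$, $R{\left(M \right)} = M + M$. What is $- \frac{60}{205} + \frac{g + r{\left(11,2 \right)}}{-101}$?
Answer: $- \frac{22234}{53833} \approx -0.41302$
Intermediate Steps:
$R{\left(M \right)} = 2 M$
$g = 12$ ($g = - 3 \cdot 2 \left(-2\right) = \left(-3\right) \left(-4\right) = 12$)
$r{\left(G,W \right)} = \frac{2}{G + W}$
$- \frac{60}{205} + \frac{g + r{\left(11,2 \right)}}{-101} = - \frac{60}{205} + \frac{12 + \frac{2}{11 + 2}}{-101} = \left(-60\right) \frac{1}{205} + \left(12 + \frac{2}{13}\right) \left(- \frac{1}{101}\right) = - \frac{12}{41} + \left(12 + 2 \cdot \frac{1}{13}\right) \left(- \frac{1}{101}\right) = - \frac{12}{41} + \left(12 + \frac{2}{13}\right) \left(- \frac{1}{101}\right) = - \frac{12}{41} + \frac{158}{13} \left(- \frac{1}{101}\right) = - \frac{12}{41} - \frac{158}{1313} = - \frac{22234}{53833}$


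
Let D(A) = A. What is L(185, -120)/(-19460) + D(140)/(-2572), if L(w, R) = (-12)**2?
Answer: -193423/3128195 ≈ -0.061832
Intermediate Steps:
L(w, R) = 144
L(185, -120)/(-19460) + D(140)/(-2572) = 144/(-19460) + 140/(-2572) = 144*(-1/19460) + 140*(-1/2572) = -36/4865 - 35/643 = -193423/3128195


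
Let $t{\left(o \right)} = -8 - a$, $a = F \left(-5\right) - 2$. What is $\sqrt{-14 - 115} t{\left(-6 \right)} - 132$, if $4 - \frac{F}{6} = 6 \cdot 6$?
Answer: $-132 - 966 i \sqrt{129} \approx -132.0 - 10972.0 i$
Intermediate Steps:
$F = -192$ ($F = 24 - 6 \cdot 6 \cdot 6 = 24 - 216 = -192$)
$a = 958$ ($a = \left(-192\right) \left(-5\right) - 2 = 960 - 2 = 958$)
$t{\left(o \right)} = -966$ ($t{\left(o \right)} = -8 - 958 = -966$)
$\sqrt{-14 - 115} t{\left(-6 \right)} - 132 = \sqrt{-14 - 115} \left(-966\right) - 132 = \sqrt{-129} \left(-966\right) - 132 = i \sqrt{129} \left(-966\right) - 132 = - 966 i \sqrt{129} - 132 = -132 - 966 i \sqrt{129}$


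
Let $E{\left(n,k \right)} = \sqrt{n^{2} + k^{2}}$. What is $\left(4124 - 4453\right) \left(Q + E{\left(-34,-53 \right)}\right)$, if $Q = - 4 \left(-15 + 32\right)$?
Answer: $22372 - 329 \sqrt{3965} \approx 1655.4$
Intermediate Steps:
$E{\left(n,k \right)} = \sqrt{k^{2} + n^{2}}$
$Q = -68$ ($Q = \left(-4\right) 17 = -68$)
$\left(4124 - 4453\right) \left(Q + E{\left(-34,-53 \right)}\right) = \left(4124 - 4453\right) \left(-68 + \sqrt{\left(-53\right)^{2} + \left(-34\right)^{2}}\right) = - 329 \left(-68 + \sqrt{2809 + 1156}\right) = - 329 \left(-68 + \sqrt{3965}\right) = 22372 - 329 \sqrt{3965}$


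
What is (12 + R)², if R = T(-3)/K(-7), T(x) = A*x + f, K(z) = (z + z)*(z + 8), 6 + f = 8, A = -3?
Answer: 24649/196 ≈ 125.76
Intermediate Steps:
f = 2 (f = -6 + 8 = 2)
K(z) = 2*z*(8 + z) (K(z) = (2*z)*(8 + z) = 2*z*(8 + z))
T(x) = 2 - 3*x (T(x) = -3*x + 2 = 2 - 3*x)
R = -11/14 (R = (2 - 3*(-3))/((2*(-7)*(8 - 7))) = (2 + 9)/((2*(-7)*1)) = 11/(-14) = 11*(-1/14) = -11/14 ≈ -0.78571)
(12 + R)² = (12 - 11/14)² = (157/14)² = 24649/196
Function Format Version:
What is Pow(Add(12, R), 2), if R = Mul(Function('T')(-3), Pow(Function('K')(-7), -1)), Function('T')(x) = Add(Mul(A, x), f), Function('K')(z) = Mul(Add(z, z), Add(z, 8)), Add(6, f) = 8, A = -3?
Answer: Rational(24649, 196) ≈ 125.76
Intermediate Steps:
f = 2 (f = Add(-6, 8) = 2)
Function('K')(z) = Mul(2, z, Add(8, z)) (Function('K')(z) = Mul(Mul(2, z), Add(8, z)) = Mul(2, z, Add(8, z)))
Function('T')(x) = Add(2, Mul(-3, x)) (Function('T')(x) = Add(Mul(-3, x), 2) = Add(2, Mul(-3, x)))
R = Rational(-11, 14) (R = Mul(Add(2, Mul(-3, -3)), Pow(Mul(2, -7, Add(8, -7)), -1)) = Mul(Add(2, 9), Pow(Mul(2, -7, 1), -1)) = Mul(11, Pow(-14, -1)) = Mul(11, Rational(-1, 14)) = Rational(-11, 14) ≈ -0.78571)
Pow(Add(12, R), 2) = Pow(Add(12, Rational(-11, 14)), 2) = Pow(Rational(157, 14), 2) = Rational(24649, 196)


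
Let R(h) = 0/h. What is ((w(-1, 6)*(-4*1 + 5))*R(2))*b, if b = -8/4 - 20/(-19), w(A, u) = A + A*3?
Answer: 0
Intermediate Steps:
w(A, u) = 4*A (w(A, u) = A + 3*A = 4*A)
b = -18/19 (b = -8*1/4 - 20*(-1/19) = -2 + 20/19 = -18/19 ≈ -0.94737)
R(h) = 0
((w(-1, 6)*(-4*1 + 5))*R(2))*b = (((4*(-1))*(-4*1 + 5))*0)*(-18/19) = (-4*(-4 + 5)*0)*(-18/19) = (-4*1*0)*(-18/19) = -4*0*(-18/19) = 0*(-18/19) = 0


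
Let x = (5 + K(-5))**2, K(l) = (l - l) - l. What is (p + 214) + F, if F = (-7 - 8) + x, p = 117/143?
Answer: 3298/11 ≈ 299.82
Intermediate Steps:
K(l) = -l (K(l) = 0 - l = -l)
p = 9/11 (p = 117*(1/143) = 9/11 ≈ 0.81818)
x = 100 (x = (5 - 1*(-5))**2 = (5 + 5)**2 = 10**2 = 100)
F = 85 (F = (-7 - 8) + 100 = -15 + 100 = 85)
(p + 214) + F = (9/11 + 214) + 85 = 2363/11 + 85 = 3298/11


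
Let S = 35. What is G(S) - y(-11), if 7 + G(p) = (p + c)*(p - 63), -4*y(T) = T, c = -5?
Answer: -3399/4 ≈ -849.75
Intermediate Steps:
y(T) = -T/4
G(p) = -7 + (-63 + p)*(-5 + p) (G(p) = -7 + (p - 5)*(p - 63) = -7 + (-5 + p)*(-63 + p) = -7 + (-63 + p)*(-5 + p))
G(S) - y(-11) = (308 + 35² - 68*35) - (-1)*(-11)/4 = (308 + 1225 - 2380) - 1*11/4 = -847 - 11/4 = -3399/4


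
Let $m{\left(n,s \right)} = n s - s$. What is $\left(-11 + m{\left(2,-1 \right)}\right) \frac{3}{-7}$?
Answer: $\frac{36}{7} \approx 5.1429$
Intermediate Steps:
$m{\left(n,s \right)} = - s + n s$
$\left(-11 + m{\left(2,-1 \right)}\right) \frac{3}{-7} = \left(-11 - \left(-1 + 2\right)\right) \frac{3}{-7} = \left(-11 - 1\right) 3 \left(- \frac{1}{7}\right) = \left(-11 - 1\right) \left(- \frac{3}{7}\right) = \left(-12\right) \left(- \frac{3}{7}\right) = \frac{36}{7}$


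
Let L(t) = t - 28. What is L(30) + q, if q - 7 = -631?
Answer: -622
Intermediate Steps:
L(t) = -28 + t
q = -624 (q = 7 - 631 = -624)
L(30) + q = (-28 + 30) - 624 = 2 - 624 = -622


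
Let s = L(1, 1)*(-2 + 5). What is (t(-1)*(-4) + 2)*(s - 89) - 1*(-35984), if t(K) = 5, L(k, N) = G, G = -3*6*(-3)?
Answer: 34670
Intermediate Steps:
G = 54 (G = -18*(-3) = 54)
L(k, N) = 54
s = 162 (s = 54*(-2 + 5) = 54*3 = 162)
(t(-1)*(-4) + 2)*(s - 89) - 1*(-35984) = (5*(-4) + 2)*(162 - 89) - 1*(-35984) = (-20 + 2)*73 + 35984 = -18*73 + 35984 = -1314 + 35984 = 34670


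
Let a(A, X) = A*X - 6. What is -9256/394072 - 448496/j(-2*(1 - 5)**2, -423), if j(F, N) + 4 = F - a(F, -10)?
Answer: 1578004251/1231475 ≈ 1281.4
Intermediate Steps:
a(A, X) = -6 + A*X
j(F, N) = 2 + 11*F (j(F, N) = -4 + (F - (-6 + F*(-10))) = -4 + (F - (-6 - 10*F)) = -4 + (F + (6 + 10*F)) = -4 + (6 + 11*F) = 2 + 11*F)
-9256/394072 - 448496/j(-2*(1 - 5)**2, -423) = -9256/394072 - 448496/(2 + 11*(-2*(1 - 5)**2)) = -9256*1/394072 - 448496/(2 + 11*(-2*(-4)**2)) = -1157/49259 - 448496/(2 + 11*(-2*16)) = -1157/49259 - 448496/(2 + 11*(-32)) = -1157/49259 - 448496/(2 - 352) = -1157/49259 - 448496/(-350) = -1157/49259 - 448496*(-1/350) = -1157/49259 + 224248/175 = 1578004251/1231475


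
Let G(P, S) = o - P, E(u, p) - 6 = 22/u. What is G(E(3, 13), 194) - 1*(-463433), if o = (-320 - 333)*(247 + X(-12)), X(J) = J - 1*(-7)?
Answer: 916181/3 ≈ 3.0539e+5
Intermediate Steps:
X(J) = 7 + J (X(J) = J + 7 = 7 + J)
o = -158026 (o = (-320 - 333)*(247 + (7 - 12)) = -653*(247 - 5) = -653*242 = -158026)
E(u, p) = 6 + 22/u
G(P, S) = -158026 - P
G(E(3, 13), 194) - 1*(-463433) = (-158026 - (6 + 22/3)) - 1*(-463433) = (-158026 - (6 + 22*(1/3))) + 463433 = (-158026 - (6 + 22/3)) + 463433 = (-158026 - 1*40/3) + 463433 = (-158026 - 40/3) + 463433 = -474118/3 + 463433 = 916181/3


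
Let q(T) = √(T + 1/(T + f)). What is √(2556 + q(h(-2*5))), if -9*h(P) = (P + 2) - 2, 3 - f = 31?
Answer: √(11133936 + 66*√4678)/66 ≈ 50.567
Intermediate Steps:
f = -28 (f = 3 - 1*31 = 3 - 31 = -28)
h(P) = -P/9 (h(P) = -((P + 2) - 2)/9 = -((2 + P) - 2)/9 = -P/9)
q(T) = √(T + 1/(-28 + T)) (q(T) = √(T + 1/(T - 28)) = √(T + 1/(-28 + T)))
√(2556 + q(h(-2*5))) = √(2556 + √((1 + (-(-2)*5/9)*(-28 - (-2)*5/9))/(-28 - (-2)*5/9))) = √(2556 + √((1 + (-⅑*(-10))*(-28 - ⅑*(-10)))/(-28 - ⅑*(-10)))) = √(2556 + √((1 + 10*(-28 + 10/9)/9)/(-28 + 10/9))) = √(2556 + √((1 + (10/9)*(-242/9))/(-242/9))) = √(2556 + √(-9*(1 - 2420/81)/242)) = √(2556 + √(-9/242*(-2339/81))) = √(2556 + √(2339/2178)) = √(2556 + √4678/66)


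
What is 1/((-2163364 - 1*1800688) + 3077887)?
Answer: -1/886165 ≈ -1.1285e-6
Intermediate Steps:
1/((-2163364 - 1*1800688) + 3077887) = 1/((-2163364 - 1800688) + 3077887) = 1/(-3964052 + 3077887) = 1/(-886165) = -1/886165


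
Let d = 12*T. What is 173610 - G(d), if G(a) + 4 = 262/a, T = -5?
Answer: 5208551/30 ≈ 1.7362e+5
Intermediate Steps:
d = -60 (d = 12*(-5) = -60)
G(a) = -4 + 262/a
173610 - G(d) = 173610 - (-4 + 262/(-60)) = 173610 - (-4 + 262*(-1/60)) = 173610 - (-4 - 131/30) = 173610 - 1*(-251/30) = 173610 + 251/30 = 5208551/30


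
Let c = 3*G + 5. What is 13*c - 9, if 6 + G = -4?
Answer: -334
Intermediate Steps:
G = -10 (G = -6 - 4 = -10)
c = -25 (c = 3*(-10) + 5 = -30 + 5 = -25)
13*c - 9 = 13*(-25) - 9 = -325 - 9 = -334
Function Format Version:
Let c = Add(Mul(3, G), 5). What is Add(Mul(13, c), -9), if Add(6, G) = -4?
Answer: -334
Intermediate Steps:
G = -10 (G = Add(-6, -4) = -10)
c = -25 (c = Add(Mul(3, -10), 5) = Add(-30, 5) = -25)
Add(Mul(13, c), -9) = Add(Mul(13, -25), -9) = Add(-325, -9) = -334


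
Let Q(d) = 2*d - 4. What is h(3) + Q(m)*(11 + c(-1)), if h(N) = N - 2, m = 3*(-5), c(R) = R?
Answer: -339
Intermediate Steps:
m = -15
Q(d) = -4 + 2*d
h(N) = -2 + N
h(3) + Q(m)*(11 + c(-1)) = (-2 + 3) + (-4 + 2*(-15))*(11 - 1) = 1 + (-4 - 30)*10 = 1 - 34*10 = 1 - 340 = -339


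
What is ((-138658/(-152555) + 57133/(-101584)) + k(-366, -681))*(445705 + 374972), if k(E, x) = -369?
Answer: -360660887036188167/1192088240 ≈ -3.0255e+8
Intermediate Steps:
((-138658/(-152555) + 57133/(-101584)) + k(-366, -681))*(445705 + 374972) = ((-138658/(-152555) + 57133/(-101584)) - 369)*(445705 + 374972) = ((-138658*(-1/152555) + 57133*(-1/101584)) - 369)*820677 = ((10666/11735 - 57133/101584) - 369)*820677 = (413039189/1192088240 - 369)*820677 = -439467521371/1192088240*820677 = -360660887036188167/1192088240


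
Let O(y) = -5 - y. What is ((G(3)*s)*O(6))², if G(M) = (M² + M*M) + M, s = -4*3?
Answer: 7683984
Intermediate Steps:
s = -12
G(M) = M + 2*M² (G(M) = (M² + M²) + M = 2*M² + M = M + 2*M²)
((G(3)*s)*O(6))² = (((3*(1 + 2*3))*(-12))*(-5 - 1*6))² = (((3*(1 + 6))*(-12))*(-5 - 6))² = (((3*7)*(-12))*(-11))² = ((21*(-12))*(-11))² = (-252*(-11))² = 2772² = 7683984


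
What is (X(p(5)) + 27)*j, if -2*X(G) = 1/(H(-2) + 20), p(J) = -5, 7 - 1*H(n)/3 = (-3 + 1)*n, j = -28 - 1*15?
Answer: -67295/58 ≈ -1160.3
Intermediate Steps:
j = -43 (j = -28 - 15 = -43)
H(n) = 21 + 6*n (H(n) = 21 - 3*(-3 + 1)*n = 21 - (-6)*n = 21 + 6*n)
X(G) = -1/58 (X(G) = -1/(2*((21 + 6*(-2)) + 20)) = -1/(2*((21 - 12) + 20)) = -1/(2*(9 + 20)) = -½/29 = -½*1/29 = -1/58)
(X(p(5)) + 27)*j = (-1/58 + 27)*(-43) = (1565/58)*(-43) = -67295/58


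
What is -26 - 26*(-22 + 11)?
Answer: 260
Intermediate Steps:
-26 - 26*(-22 + 11) = -26 - 26*(-11) = -26 + 286 = 260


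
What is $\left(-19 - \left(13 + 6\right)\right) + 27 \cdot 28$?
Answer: $718$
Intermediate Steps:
$\left(-19 - \left(13 + 6\right)\right) + 27 \cdot 28 = \left(-19 - 19\right) + 756 = -38 + 756 = 718$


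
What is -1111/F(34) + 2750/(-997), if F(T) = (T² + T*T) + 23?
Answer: -7528917/2327995 ≈ -3.2341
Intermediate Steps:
F(T) = 23 + 2*T² (F(T) = (T² + T²) + 23 = 2*T² + 23 = 23 + 2*T²)
-1111/F(34) + 2750/(-997) = -1111/(23 + 2*34²) + 2750/(-997) = -1111/(23 + 2*1156) + 2750*(-1/997) = -1111/(23 + 2312) - 2750/997 = -1111/2335 - 2750/997 = -7528917/2327995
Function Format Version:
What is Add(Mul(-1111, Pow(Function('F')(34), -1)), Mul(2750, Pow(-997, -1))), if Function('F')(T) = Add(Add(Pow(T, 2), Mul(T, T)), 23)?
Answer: Rational(-7528917, 2327995) ≈ -3.2341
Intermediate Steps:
Function('F')(T) = Add(23, Mul(2, Pow(T, 2))) (Function('F')(T) = Add(Add(Pow(T, 2), Pow(T, 2)), 23) = Add(Mul(2, Pow(T, 2)), 23) = Add(23, Mul(2, Pow(T, 2))))
Add(Mul(-1111, Pow(Function('F')(34), -1)), Mul(2750, Pow(-997, -1))) = Add(Mul(-1111, Pow(Add(23, Mul(2, Pow(34, 2))), -1)), Mul(2750, Pow(-997, -1))) = Add(Mul(-1111, Pow(Add(23, Mul(2, 1156)), -1)), Mul(2750, Rational(-1, 997))) = Add(Mul(-1111, Pow(Add(23, 2312), -1)), Rational(-2750, 997)) = Add(Mul(-1111, Pow(2335, -1)), Rational(-2750, 997)) = Add(Mul(-1111, Rational(1, 2335)), Rational(-2750, 997)) = Add(Rational(-1111, 2335), Rational(-2750, 997)) = Rational(-7528917, 2327995)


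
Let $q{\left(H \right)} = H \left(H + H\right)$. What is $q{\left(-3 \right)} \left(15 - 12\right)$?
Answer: $54$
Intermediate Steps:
$q{\left(H \right)} = 2 H^{2}$ ($q{\left(H \right)} = H 2 H = 2 H^{2}$)
$q{\left(-3 \right)} \left(15 - 12\right) = 2 \left(-3\right)^{2} \left(15 - 12\right) = 2 \cdot 9 \cdot 3 = 18 \cdot 3 = 54$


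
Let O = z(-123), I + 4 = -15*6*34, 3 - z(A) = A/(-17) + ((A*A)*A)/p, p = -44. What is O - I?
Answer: -29346035/748 ≈ -39233.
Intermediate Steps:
z(A) = 3 + A/17 + A**3/44 (z(A) = 3 - (A/(-17) + ((A*A)*A)/(-44)) = 3 - (A*(-1/17) + (A**2*A)*(-1/44)) = 3 - (-A/17 + A**3*(-1/44)) = 3 - (-A/17 - A**3/44) = 3 + (A/17 + A**3/44) = 3 + A/17 + A**3/44)
I = -3064 (I = -4 - 15*6*34 = -4 - 90*34 = -4 - 3060 = -3064)
O = -31637907/748 (O = 3 + (1/17)*(-123) + (1/44)*(-123)**3 = 3 - 123/17 + (1/44)*(-1860867) = 3 - 123/17 - 1860867/44 = -31637907/748 ≈ -42297.)
O - I = -31637907/748 - 1*(-3064) = -31637907/748 + 3064 = -29346035/748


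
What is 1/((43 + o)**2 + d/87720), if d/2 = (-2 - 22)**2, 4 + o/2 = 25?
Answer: 3655/26407423 ≈ 0.00013841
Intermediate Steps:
o = 42 (o = -8 + 2*25 = -8 + 50 = 42)
d = 1152 (d = 2*(-2 - 22)**2 = 2*(-24)**2 = 2*576 = 1152)
1/((43 + o)**2 + d/87720) = 1/((43 + 42)**2 + 1152/87720) = 1/(85**2 + 1152*(1/87720)) = 1/(7225 + 48/3655) = 1/(26407423/3655) = 3655/26407423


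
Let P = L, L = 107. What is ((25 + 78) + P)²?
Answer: 44100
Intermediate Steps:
P = 107
((25 + 78) + P)² = ((25 + 78) + 107)² = (103 + 107)² = 210² = 44100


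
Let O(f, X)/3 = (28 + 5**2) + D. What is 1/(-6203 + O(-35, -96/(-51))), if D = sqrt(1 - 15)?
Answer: -3022/18265031 - 3*I*sqrt(14)/36530062 ≈ -0.00016545 - 3.0728e-7*I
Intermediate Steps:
D = I*sqrt(14) (D = sqrt(-14) = I*sqrt(14) ≈ 3.7417*I)
O(f, X) = 159 + 3*I*sqrt(14) (O(f, X) = 3*((28 + 5**2) + I*sqrt(14)) = 3*((28 + 25) + I*sqrt(14)) = 3*(53 + I*sqrt(14)) = 159 + 3*I*sqrt(14))
1/(-6203 + O(-35, -96/(-51))) = 1/(-6203 + (159 + 3*I*sqrt(14))) = 1/(-6044 + 3*I*sqrt(14))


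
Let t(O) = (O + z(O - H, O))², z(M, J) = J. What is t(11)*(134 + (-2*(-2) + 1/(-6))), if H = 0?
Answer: 200134/3 ≈ 66711.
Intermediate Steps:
t(O) = 4*O² (t(O) = (O + O)² = (2*O)² = 4*O²)
t(11)*(134 + (-2*(-2) + 1/(-6))) = (4*11²)*(134 + (-2*(-2) + 1/(-6))) = (4*121)*(134 + (4 - ⅙)) = 484*(134 + 23/6) = 484*(827/6) = 200134/3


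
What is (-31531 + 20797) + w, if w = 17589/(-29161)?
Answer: -28457433/2651 ≈ -10735.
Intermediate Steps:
w = -1599/2651 (w = 17589*(-1/29161) = -1599/2651 ≈ -0.60317)
(-31531 + 20797) + w = (-31531 + 20797) - 1599/2651 = -10734 - 1599/2651 = -28457433/2651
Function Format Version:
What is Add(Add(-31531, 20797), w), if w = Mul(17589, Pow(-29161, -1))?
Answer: Rational(-28457433, 2651) ≈ -10735.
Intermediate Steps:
w = Rational(-1599, 2651) (w = Mul(17589, Rational(-1, 29161)) = Rational(-1599, 2651) ≈ -0.60317)
Add(Add(-31531, 20797), w) = Add(Add(-31531, 20797), Rational(-1599, 2651)) = Add(-10734, Rational(-1599, 2651)) = Rational(-28457433, 2651)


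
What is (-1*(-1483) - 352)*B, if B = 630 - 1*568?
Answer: 70122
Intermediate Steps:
B = 62 (B = 630 - 568 = 62)
(-1*(-1483) - 352)*B = (-1*(-1483) - 352)*62 = (1483 - 352)*62 = 1131*62 = 70122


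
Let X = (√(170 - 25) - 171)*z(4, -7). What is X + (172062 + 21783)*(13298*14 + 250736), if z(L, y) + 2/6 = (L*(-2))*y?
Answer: 84692421741 + 167*√145/3 ≈ 8.4692e+10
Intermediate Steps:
z(L, y) = -⅓ - 2*L*y (z(L, y) = -⅓ + (L*(-2))*y = -⅓ + (-2*L)*y = -⅓ - 2*L*y)
X = -9519 + 167*√145/3 (X = (√(170 - 25) - 171)*(-⅓ - 2*4*(-7)) = (√145 - 171)*(-⅓ + 56) = (-171 + √145)*(167/3) = -9519 + 167*√145/3 ≈ -8848.7)
X + (172062 + 21783)*(13298*14 + 250736) = (-9519 + 167*√145/3) + (172062 + 21783)*(13298*14 + 250736) = (-9519 + 167*√145/3) + 193845*(186172 + 250736) = (-9519 + 167*√145/3) + 193845*436908 = (-9519 + 167*√145/3) + 84692431260 = 84692421741 + 167*√145/3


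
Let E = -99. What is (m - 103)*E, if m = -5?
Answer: 10692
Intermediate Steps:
(m - 103)*E = (-5 - 103)*(-99) = -108*(-99) = 10692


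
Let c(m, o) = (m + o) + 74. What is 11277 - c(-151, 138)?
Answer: 11216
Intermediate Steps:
c(m, o) = 74 + m + o
11277 - c(-151, 138) = 11277 - (74 - 151 + 138) = 11277 - 1*61 = 11277 - 61 = 11216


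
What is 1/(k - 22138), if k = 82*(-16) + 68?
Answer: -1/23382 ≈ -4.2768e-5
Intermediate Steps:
k = -1244 (k = -1312 + 68 = -1244)
1/(k - 22138) = 1/(-1244 - 22138) = 1/(-23382) = -1/23382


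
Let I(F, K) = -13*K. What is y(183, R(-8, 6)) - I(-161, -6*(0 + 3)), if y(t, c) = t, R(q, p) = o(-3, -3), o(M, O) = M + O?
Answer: -51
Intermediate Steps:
R(q, p) = -6 (R(q, p) = -3 - 3 = -6)
y(183, R(-8, 6)) - I(-161, -6*(0 + 3)) = 183 - (-13)*(-6*(0 + 3)) = 183 - (-13)*(-6*3) = 183 - (-13)*(-18) = 183 - 1*234 = 183 - 234 = -51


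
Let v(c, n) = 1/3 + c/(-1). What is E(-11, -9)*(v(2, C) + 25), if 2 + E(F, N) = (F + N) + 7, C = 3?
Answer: -350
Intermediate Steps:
E(F, N) = 5 + F + N (E(F, N) = -2 + ((F + N) + 7) = -2 + (7 + F + N) = 5 + F + N)
v(c, n) = 1/3 - c (v(c, n) = 1*(1/3) + c*(-1) = 1/3 - c)
E(-11, -9)*(v(2, C) + 25) = (5 - 11 - 9)*((1/3 - 1*2) + 25) = -15*((1/3 - 2) + 25) = -15*(-5/3 + 25) = -15*70/3 = -350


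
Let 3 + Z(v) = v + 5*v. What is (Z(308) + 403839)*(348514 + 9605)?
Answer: 145283148396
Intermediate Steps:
Z(v) = -3 + 6*v (Z(v) = -3 + (v + 5*v) = -3 + 6*v)
(Z(308) + 403839)*(348514 + 9605) = ((-3 + 6*308) + 403839)*(348514 + 9605) = ((-3 + 1848) + 403839)*358119 = (1845 + 403839)*358119 = 405684*358119 = 145283148396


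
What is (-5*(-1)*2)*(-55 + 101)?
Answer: 460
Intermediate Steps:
(-5*(-1)*2)*(-55 + 101) = (5*2)*46 = 10*46 = 460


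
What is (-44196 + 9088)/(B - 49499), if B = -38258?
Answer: 35108/87757 ≈ 0.40006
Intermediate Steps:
(-44196 + 9088)/(B - 49499) = (-44196 + 9088)/(-38258 - 49499) = -35108/(-87757) = -35108*(-1/87757) = 35108/87757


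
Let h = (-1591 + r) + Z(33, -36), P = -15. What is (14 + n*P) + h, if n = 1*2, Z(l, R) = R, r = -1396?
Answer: -3039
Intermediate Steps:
n = 2
h = -3023 (h = (-1591 - 1396) - 36 = -2987 - 36 = -3023)
(14 + n*P) + h = (14 + 2*(-15)) - 3023 = (14 - 30) - 3023 = -16 - 3023 = -3039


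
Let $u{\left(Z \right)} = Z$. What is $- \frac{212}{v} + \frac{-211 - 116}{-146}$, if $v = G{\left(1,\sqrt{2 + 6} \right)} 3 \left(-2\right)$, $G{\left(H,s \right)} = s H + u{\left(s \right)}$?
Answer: $\frac{327}{146} + \frac{53 \sqrt{2}}{12} \approx 8.4858$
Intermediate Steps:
$G{\left(H,s \right)} = s + H s$ ($G{\left(H,s \right)} = s H + s = H s + s = s + H s$)
$v = - 24 \sqrt{2}$ ($v = \sqrt{2 + 6} \left(1 + 1\right) 3 \left(-2\right) = \sqrt{8} \cdot 2 \cdot 3 \left(-2\right) = 2 \sqrt{2} \cdot 2 \cdot 3 \left(-2\right) = 4 \sqrt{2} \cdot 3 \left(-2\right) = 12 \sqrt{2} \left(-2\right) = - 24 \sqrt{2} \approx -33.941$)
$- \frac{212}{v} + \frac{-211 - 116}{-146} = - \frac{212}{\left(-24\right) \sqrt{2}} + \frac{-211 - 116}{-146} = - 212 \left(- \frac{\sqrt{2}}{48}\right) - - \frac{327}{146} = \frac{53 \sqrt{2}}{12} + \frac{327}{146} = \frac{327}{146} + \frac{53 \sqrt{2}}{12}$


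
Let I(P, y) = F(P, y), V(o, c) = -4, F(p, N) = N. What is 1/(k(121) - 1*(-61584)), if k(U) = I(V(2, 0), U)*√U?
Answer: 1/62915 ≈ 1.5894e-5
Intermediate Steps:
I(P, y) = y
k(U) = U^(3/2) (k(U) = U*√U = U^(3/2))
1/(k(121) - 1*(-61584)) = 1/(121^(3/2) - 1*(-61584)) = 1/(1331 + 61584) = 1/62915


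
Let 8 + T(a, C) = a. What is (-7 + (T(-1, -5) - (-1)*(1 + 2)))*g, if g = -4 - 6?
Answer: 130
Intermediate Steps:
T(a, C) = -8 + a
g = -10
(-7 + (T(-1, -5) - (-1)*(1 + 2)))*g = (-7 + ((-8 - 1) - (-1)*(1 + 2)))*(-10) = (-7 + (-9 - (-1)*3))*(-10) = (-7 + (-9 - 1*(-3)))*(-10) = (-7 + (-9 + 3))*(-10) = (-7 - 6)*(-10) = -13*(-10) = 130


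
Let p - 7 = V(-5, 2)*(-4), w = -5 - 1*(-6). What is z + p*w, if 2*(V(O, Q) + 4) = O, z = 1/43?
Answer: 1420/43 ≈ 33.023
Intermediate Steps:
w = 1 (w = -5 + 6 = 1)
z = 1/43 ≈ 0.023256
V(O, Q) = -4 + O/2
p = 33 (p = 7 + (-4 + (½)*(-5))*(-4) = 7 + (-4 - 5/2)*(-4) = 7 - 13/2*(-4) = 7 + 26 = 33)
z + p*w = 1/43 + 33*1 = 1/43 + 33 = 1420/43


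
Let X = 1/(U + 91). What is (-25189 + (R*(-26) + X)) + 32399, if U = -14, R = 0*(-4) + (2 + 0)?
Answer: 551167/77 ≈ 7158.0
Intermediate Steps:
R = 2 (R = 0 + 2 = 2)
X = 1/77 (X = 1/(-14 + 91) = 1/77 ≈ 0.012987)
(-25189 + (R*(-26) + X)) + 32399 = (-25189 + (2*(-26) + 1/77)) + 32399 = (-25189 + (-52 + 1/77)) + 32399 = (-25189 - 4003/77) + 32399 = -1943556/77 + 32399 = 551167/77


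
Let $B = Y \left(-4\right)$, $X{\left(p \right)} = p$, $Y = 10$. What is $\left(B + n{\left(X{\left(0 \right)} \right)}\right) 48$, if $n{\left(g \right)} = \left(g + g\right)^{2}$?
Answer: $-1920$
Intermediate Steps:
$B = -40$ ($B = 10 \left(-4\right) = -40$)
$n{\left(g \right)} = 4 g^{2}$ ($n{\left(g \right)} = \left(2 g\right)^{2} = 4 g^{2}$)
$\left(B + n{\left(X{\left(0 \right)} \right)}\right) 48 = \left(-40 + 4 \cdot 0^{2}\right) 48 = \left(-40 + 4 \cdot 0\right) 48 = \left(-40 + 0\right) 48 = \left(-40\right) 48 = -1920$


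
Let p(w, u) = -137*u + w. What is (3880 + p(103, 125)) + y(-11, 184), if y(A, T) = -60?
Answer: -13202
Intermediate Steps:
p(w, u) = w - 137*u
(3880 + p(103, 125)) + y(-11, 184) = (3880 + (103 - 137*125)) - 60 = (3880 + (103 - 17125)) - 60 = (3880 - 17022) - 60 = -13142 - 60 = -13202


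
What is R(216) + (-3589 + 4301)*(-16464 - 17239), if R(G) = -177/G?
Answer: -1727750651/72 ≈ -2.3997e+7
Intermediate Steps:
R(216) + (-3589 + 4301)*(-16464 - 17239) = -177/216 + (-3589 + 4301)*(-16464 - 17239) = -177*1/216 + 712*(-33703) = -59/72 - 23996536 = -1727750651/72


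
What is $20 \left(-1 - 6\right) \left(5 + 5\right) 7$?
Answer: $-9800$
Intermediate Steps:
$20 \left(-1 - 6\right) \left(5 + 5\right) 7 = 20 \left(-1 - 6\right) 10 \cdot 7 = 20 \left(\left(-7\right) 10\right) 7 = 20 \left(-70\right) 7 = \left(-1400\right) 7 = -9800$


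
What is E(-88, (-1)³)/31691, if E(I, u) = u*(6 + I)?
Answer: 82/31691 ≈ 0.0025875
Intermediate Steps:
E(-88, (-1)³)/31691 = ((-1)³*(6 - 88))/31691 = -1*(-82)*(1/31691) = 82*(1/31691) = 82/31691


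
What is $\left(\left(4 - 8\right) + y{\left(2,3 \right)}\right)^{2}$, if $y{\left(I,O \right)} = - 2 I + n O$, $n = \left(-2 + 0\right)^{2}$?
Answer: $16$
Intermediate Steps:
$n = 4$ ($n = \left(-2\right)^{2} = 4$)
$y{\left(I,O \right)} = - 2 I + 4 O$
$\left(\left(4 - 8\right) + y{\left(2,3 \right)}\right)^{2} = \left(\left(4 - 8\right) + \left(\left(-2\right) 2 + 4 \cdot 3\right)\right)^{2} = \left(\left(4 - 8\right) + \left(-4 + 12\right)\right)^{2} = \left(-4 + 8\right)^{2} = 4^{2} = 16$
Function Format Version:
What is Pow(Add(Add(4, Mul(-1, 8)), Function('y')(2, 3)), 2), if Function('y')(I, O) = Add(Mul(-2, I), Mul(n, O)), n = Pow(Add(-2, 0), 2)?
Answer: 16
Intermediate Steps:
n = 4 (n = Pow(-2, 2) = 4)
Function('y')(I, O) = Add(Mul(-2, I), Mul(4, O))
Pow(Add(Add(4, Mul(-1, 8)), Function('y')(2, 3)), 2) = Pow(Add(Add(4, Mul(-1, 8)), Add(Mul(-2, 2), Mul(4, 3))), 2) = Pow(Add(Add(4, -8), Add(-4, 12)), 2) = Pow(Add(-4, 8), 2) = Pow(4, 2) = 16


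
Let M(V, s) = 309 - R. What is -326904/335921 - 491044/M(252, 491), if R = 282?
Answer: -164960817932/9069867 ≈ -18188.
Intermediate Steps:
M(V, s) = 27 (M(V, s) = 309 - 1*282 = 309 - 282 = 27)
-326904/335921 - 491044/M(252, 491) = -326904/335921 - 491044/27 = -164960817932/9069867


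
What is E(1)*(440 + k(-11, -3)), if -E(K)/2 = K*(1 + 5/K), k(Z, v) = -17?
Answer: -5076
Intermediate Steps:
E(K) = -2*K*(1 + 5/K)
E(1)*(440 + k(-11, -3)) = (-10 - 2*1)*(440 - 17) = (-10 - 2)*423 = -12*423 = -5076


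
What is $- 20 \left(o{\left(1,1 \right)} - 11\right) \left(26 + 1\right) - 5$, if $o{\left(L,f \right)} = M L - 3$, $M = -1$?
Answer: $8095$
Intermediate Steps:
$o{\left(L,f \right)} = -3 - L$ ($o{\left(L,f \right)} = - L - 3 = -3 - L$)
$- 20 \left(o{\left(1,1 \right)} - 11\right) \left(26 + 1\right) - 5 = - 20 \left(\left(-3 - 1\right) - 11\right) \left(26 + 1\right) - 5 = - 20 \left(\left(-3 - 1\right) - 11\right) 27 - 5 = - 20 \left(-4 - 11\right) 27 - 5 = - 20 \left(\left(-15\right) 27\right) - 5 = \left(-20\right) \left(-405\right) - 5 = 8100 - 5 = 8095$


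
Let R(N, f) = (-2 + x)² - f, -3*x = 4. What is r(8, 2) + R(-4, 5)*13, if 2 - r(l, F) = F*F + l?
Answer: 625/9 ≈ 69.444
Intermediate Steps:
x = -4/3 (x = -⅓*4 = -4/3 ≈ -1.3333)
R(N, f) = 100/9 - f (R(N, f) = (-2 - 4/3)² - f = (-10/3)² - f = 100/9 - f)
r(l, F) = 2 - l - F² (r(l, F) = 2 - (F*F + l) = 2 - (F² + l) = 2 - (l + F²) = 2 + (-l - F²) = 2 - l - F²)
r(8, 2) + R(-4, 5)*13 = (2 - 1*8 - 1*2²) + (100/9 - 1*5)*13 = (2 - 8 - 1*4) + (100/9 - 5)*13 = (2 - 8 - 4) + (55/9)*13 = -10 + 715/9 = 625/9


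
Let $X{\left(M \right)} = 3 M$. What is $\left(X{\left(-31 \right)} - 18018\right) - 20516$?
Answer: $-38627$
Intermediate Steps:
$\left(X{\left(-31 \right)} - 18018\right) - 20516 = \left(3 \left(-31\right) - 18018\right) - 20516 = \left(-93 - 18018\right) - 20516 = -18111 - 20516 = -38627$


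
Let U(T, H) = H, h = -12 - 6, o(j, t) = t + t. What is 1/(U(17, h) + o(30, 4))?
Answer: -⅒ ≈ -0.10000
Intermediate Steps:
o(j, t) = 2*t
h = -18
1/(U(17, h) + o(30, 4)) = 1/(-18 + 2*4) = 1/(-18 + 8) = 1/(-10) = -⅒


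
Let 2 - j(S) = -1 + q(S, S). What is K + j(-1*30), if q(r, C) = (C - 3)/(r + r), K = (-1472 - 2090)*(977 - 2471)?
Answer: 106432609/20 ≈ 5.3216e+6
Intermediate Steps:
K = 5321628 (K = -3562*(-1494) = 5321628)
q(r, C) = (-3 + C)/(2*r) (q(r, C) = (-3 + C)/((2*r)) = (-3 + C)*(1/(2*r)) = (-3 + C)/(2*r))
j(S) = 3 - (-3 + S)/(2*S) (j(S) = 2 - (-1 + (-3 + S)/(2*S)) = 2 + (1 - (-3 + S)/(2*S)) = 3 - (-3 + S)/(2*S))
K + j(-1*30) = 5321628 + (3 + 5*(-1*30))/(2*((-1*30))) = 5321628 + (½)*(3 + 5*(-30))/(-30) = 5321628 + (½)*(-1/30)*(3 - 150) = 5321628 + (½)*(-1/30)*(-147) = 5321628 + 49/20 = 106432609/20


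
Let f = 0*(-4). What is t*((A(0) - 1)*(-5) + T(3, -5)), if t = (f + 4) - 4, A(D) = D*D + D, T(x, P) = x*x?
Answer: 0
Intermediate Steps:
T(x, P) = x²
A(D) = D + D² (A(D) = D² + D = D + D²)
f = 0
t = 0 (t = (0 + 4) - 4 = 4 - 4 = 0)
t*((A(0) - 1)*(-5) + T(3, -5)) = 0*((0*(1 + 0) - 1)*(-5) + 3²) = 0*((0*1 - 1)*(-5) + 9) = 0*((0 - 1)*(-5) + 9) = 0*(-1*(-5) + 9) = 0*(5 + 9) = 0*14 = 0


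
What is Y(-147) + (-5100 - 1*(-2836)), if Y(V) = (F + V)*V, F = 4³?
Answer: 9937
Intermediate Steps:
F = 64
Y(V) = V*(64 + V) (Y(V) = (64 + V)*V = V*(64 + V))
Y(-147) + (-5100 - 1*(-2836)) = -147*(64 - 147) + (-5100 - 1*(-2836)) = -147*(-83) + (-5100 + 2836) = 12201 - 2264 = 9937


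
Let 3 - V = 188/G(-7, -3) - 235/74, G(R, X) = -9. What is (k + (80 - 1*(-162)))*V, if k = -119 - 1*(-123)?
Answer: 739025/111 ≈ 6657.9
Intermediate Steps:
V = 18025/666 (V = 3 - (188/(-9) - 235/74) = 3 - (188*(-1/9) - 235*1/74) = 3 - (-188/9 - 235/74) = 3 - 1*(-16027/666) = 3 + 16027/666 = 18025/666 ≈ 27.065)
k = 4 (k = -119 + 123 = 4)
(k + (80 - 1*(-162)))*V = (4 + (80 - 1*(-162)))*(18025/666) = (4 + (80 + 162))*(18025/666) = (4 + 242)*(18025/666) = 246*(18025/666) = 739025/111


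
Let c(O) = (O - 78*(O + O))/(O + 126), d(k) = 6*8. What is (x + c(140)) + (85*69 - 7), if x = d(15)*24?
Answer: 131640/19 ≈ 6928.4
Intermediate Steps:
d(k) = 48
x = 1152 (x = 48*24 = 1152)
c(O) = -155*O/(126 + O) (c(O) = (O - 156*O)/(126 + O) = (-155*O)/(126 + O) = -155*O/(126 + O))
(x + c(140)) + (85*69 - 7) = (1152 - 155*140/(126 + 140)) + (85*69 - 7) = (1152 - 155*140/266) + (5865 - 7) = (1152 - 155*140*1/266) + 5858 = (1152 - 1550/19) + 5858 = 20338/19 + 5858 = 131640/19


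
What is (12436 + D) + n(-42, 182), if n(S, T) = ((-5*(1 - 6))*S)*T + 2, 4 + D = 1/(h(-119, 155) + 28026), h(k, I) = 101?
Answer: -5025338581/28127 ≈ -1.7867e+5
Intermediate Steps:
D = -112507/28127 (D = -4 + 1/(101 + 28026) = -4 + 1/28127 = -112507/28127 ≈ -4.0000)
n(S, T) = 2 + 25*S*T (n(S, T) = ((-5*(-5))*S)*T + 2 = (25*S)*T + 2 = 25*S*T + 2 = 2 + 25*S*T)
(12436 + D) + n(-42, 182) = (12436 - 112507/28127) + (2 + 25*(-42)*182) = 349674865/28127 + (2 - 191100) = 349674865/28127 - 191098 = -5025338581/28127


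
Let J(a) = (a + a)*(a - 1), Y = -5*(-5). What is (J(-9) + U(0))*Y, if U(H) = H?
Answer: 4500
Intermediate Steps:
Y = 25
J(a) = 2*a*(-1 + a) (J(a) = (2*a)*(-1 + a) = 2*a*(-1 + a))
(J(-9) + U(0))*Y = (2*(-9)*(-1 - 9) + 0)*25 = (2*(-9)*(-10) + 0)*25 = (180 + 0)*25 = 180*25 = 4500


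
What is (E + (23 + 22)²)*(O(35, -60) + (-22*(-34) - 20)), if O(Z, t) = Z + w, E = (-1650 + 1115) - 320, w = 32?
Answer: 930150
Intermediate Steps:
E = -855 (E = -535 - 320 = -855)
O(Z, t) = 32 + Z (O(Z, t) = Z + 32 = 32 + Z)
(E + (23 + 22)²)*(O(35, -60) + (-22*(-34) - 20)) = (-855 + (23 + 22)²)*((32 + 35) + (-22*(-34) - 20)) = (-855 + 45²)*(67 + (748 - 20)) = (-855 + 2025)*(67 + 728) = 1170*795 = 930150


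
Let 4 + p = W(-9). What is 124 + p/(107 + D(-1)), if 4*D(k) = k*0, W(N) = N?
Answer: 13255/107 ≈ 123.88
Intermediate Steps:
p = -13 (p = -4 - 9 = -13)
D(k) = 0 (D(k) = (k*0)/4 = (1/4)*0 = 0)
124 + p/(107 + D(-1)) = 124 - 13/(107 + 0) = 124 - 13/107 = 13255/107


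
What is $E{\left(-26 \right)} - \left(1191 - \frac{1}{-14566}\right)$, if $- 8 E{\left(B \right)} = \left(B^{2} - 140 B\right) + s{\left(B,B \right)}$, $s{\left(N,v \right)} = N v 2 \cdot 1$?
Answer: $- \frac{13834059}{7283} \approx -1899.5$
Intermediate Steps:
$s{\left(N,v \right)} = 2 N v$ ($s{\left(N,v \right)} = 2 N v 1 = 2 N v$)
$E{\left(B \right)} = - \frac{3 B^{2}}{8} + \frac{35 B}{2}$ ($E{\left(B \right)} = - \frac{\left(B^{2} - 140 B\right) + 2 B B}{8} = - \frac{\left(B^{2} - 140 B\right) + 2 B^{2}}{8} = - \frac{- 140 B + 3 B^{2}}{8} = - \frac{3 B^{2}}{8} + \frac{35 B}{2}$)
$E{\left(-26 \right)} - \left(1191 - \frac{1}{-14566}\right) = \frac{1}{8} \left(-26\right) \left(140 - -78\right) - \left(1191 - \frac{1}{-14566}\right) = \frac{1}{8} \left(-26\right) \left(140 + 78\right) - \left(1191 - - \frac{1}{14566}\right) = \frac{1}{8} \left(-26\right) 218 - \left(1191 + \frac{1}{14566}\right) = - \frac{1417}{2} - \frac{17348107}{14566} = - \frac{13834059}{7283}$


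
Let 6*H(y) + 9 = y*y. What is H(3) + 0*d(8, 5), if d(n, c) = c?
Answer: 0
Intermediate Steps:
H(y) = -3/2 + y**2/6 (H(y) = -3/2 + (y*y)/6 = -3/2 + y**2/6)
H(3) + 0*d(8, 5) = (-3/2 + (1/6)*3**2) + 0*5 = (-3/2 + (1/6)*9) + 0 = (-3/2 + 3/2) + 0 = 0 + 0 = 0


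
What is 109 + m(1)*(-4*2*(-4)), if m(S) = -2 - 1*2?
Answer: -19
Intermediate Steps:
m(S) = -4 (m(S) = -2 - 2 = -4)
109 + m(1)*(-4*2*(-4)) = 109 - 4*(-4*2)*(-4) = 109 - (-32)*(-4) = 109 - 4*32 = 109 - 128 = -19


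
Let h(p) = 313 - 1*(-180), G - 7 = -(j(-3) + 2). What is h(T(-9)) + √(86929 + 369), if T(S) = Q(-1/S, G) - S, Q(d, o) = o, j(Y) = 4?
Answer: 493 + √87298 ≈ 788.46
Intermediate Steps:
G = 1 (G = 7 - (4 + 2) = 7 - 1*6 = 7 - 6 = 1)
T(S) = 1 - S
h(p) = 493 (h(p) = 313 + 180 = 493)
h(T(-9)) + √(86929 + 369) = 493 + √(86929 + 369) = 493 + √87298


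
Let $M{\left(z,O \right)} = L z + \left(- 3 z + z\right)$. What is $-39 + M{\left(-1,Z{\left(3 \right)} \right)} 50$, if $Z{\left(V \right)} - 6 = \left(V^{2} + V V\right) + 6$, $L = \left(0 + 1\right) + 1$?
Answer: $-39$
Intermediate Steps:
$L = 2$ ($L = 1 + 1 = 2$)
$Z{\left(V \right)} = 12 + 2 V^{2}$ ($Z{\left(V \right)} = 6 + \left(\left(V^{2} + V V\right) + 6\right) = 6 + \left(\left(V^{2} + V^{2}\right) + 6\right) = 6 + \left(2 V^{2} + 6\right) = 6 + \left(6 + 2 V^{2}\right) = 12 + 2 V^{2}$)
$M{\left(z,O \right)} = 0$ ($M{\left(z,O \right)} = 2 z + \left(- 3 z + z\right) = 2 z - 2 z = 0$)
$-39 + M{\left(-1,Z{\left(3 \right)} \right)} 50 = -39 + 0 \cdot 50 = -39 + 0 = -39$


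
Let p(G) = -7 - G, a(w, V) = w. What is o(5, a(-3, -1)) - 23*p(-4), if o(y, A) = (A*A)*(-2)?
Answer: 51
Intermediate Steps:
o(y, A) = -2*A² (o(y, A) = A²*(-2) = -2*A²)
o(5, a(-3, -1)) - 23*p(-4) = -2*(-3)² - 23*(-7 - 1*(-4)) = -2*9 - 23*(-7 + 4) = -18 - 23*(-3) = -18 + 69 = 51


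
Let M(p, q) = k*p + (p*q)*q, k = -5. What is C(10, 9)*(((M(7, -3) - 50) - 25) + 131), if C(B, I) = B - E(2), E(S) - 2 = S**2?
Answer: 336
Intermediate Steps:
M(p, q) = -5*p + p*q**2 (M(p, q) = -5*p + (p*q)*q = -5*p + p*q**2)
E(S) = 2 + S**2
C(B, I) = -6 + B (C(B, I) = B - (2 + 2**2) = B - (2 + 4) = B - 1*6 = B - 6 = -6 + B)
C(10, 9)*(((M(7, -3) - 50) - 25) + 131) = (-6 + 10)*(((7*(-5 + (-3)**2) - 50) - 25) + 131) = 4*(((7*(-5 + 9) - 50) - 25) + 131) = 4*(((7*4 - 50) - 25) + 131) = 4*(((28 - 50) - 25) + 131) = 4*((-22 - 25) + 131) = 4*(-47 + 131) = 4*84 = 336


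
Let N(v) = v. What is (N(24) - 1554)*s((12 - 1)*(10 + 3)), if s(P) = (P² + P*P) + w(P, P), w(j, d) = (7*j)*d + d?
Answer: -281801520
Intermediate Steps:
w(j, d) = d + 7*d*j (w(j, d) = 7*d*j + d = d + 7*d*j)
s(P) = 2*P² + P*(1 + 7*P) (s(P) = (P² + P*P) + P*(1 + 7*P) = (P² + P²) + P*(1 + 7*P) = 2*P² + P*(1 + 7*P))
(N(24) - 1554)*s((12 - 1)*(10 + 3)) = (24 - 1554)*(((12 - 1)*(10 + 3))*(1 + 9*((12 - 1)*(10 + 3)))) = -1530*11*13*(1 + 9*(11*13)) = -218790*(1 + 9*143) = -218790*(1 + 1287) = -218790*1288 = -1530*184184 = -281801520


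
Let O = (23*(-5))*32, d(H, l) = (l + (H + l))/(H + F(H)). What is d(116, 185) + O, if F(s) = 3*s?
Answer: -853517/232 ≈ -3679.0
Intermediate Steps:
d(H, l) = (H + 2*l)/(4*H) (d(H, l) = (l + (H + l))/(H + 3*H) = (H + 2*l)/((4*H)) = (H + 2*l)*(1/(4*H)) = (H + 2*l)/(4*H))
O = -3680 (O = -115*32 = -3680)
d(116, 185) + O = (¼)*(116 + 2*185)/116 - 3680 = (¼)*(1/116)*(116 + 370) - 3680 = (¼)*(1/116)*486 - 3680 = 243/232 - 3680 = -853517/232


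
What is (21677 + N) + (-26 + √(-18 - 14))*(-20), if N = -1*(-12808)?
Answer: 35005 - 80*I*√2 ≈ 35005.0 - 113.14*I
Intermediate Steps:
N = 12808
(21677 + N) + (-26 + √(-18 - 14))*(-20) = (21677 + 12808) + (-26 + √(-18 - 14))*(-20) = 34485 + (-26 + √(-32))*(-20) = 34485 + (-26 + 4*I*√2)*(-20) = 34485 + (520 - 80*I*√2) = 35005 - 80*I*√2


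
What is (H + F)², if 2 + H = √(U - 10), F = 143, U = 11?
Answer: 20164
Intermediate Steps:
H = -1 (H = -2 + √(11 - 10) = -2 + √1 = -2 + 1 = -1)
(H + F)² = (-1 + 143)² = 142² = 20164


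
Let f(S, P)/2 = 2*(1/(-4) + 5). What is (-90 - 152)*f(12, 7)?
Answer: -4598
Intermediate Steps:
f(S, P) = 19 (f(S, P) = 2*(2*(1/(-4) + 5)) = 2*(2*(-1/4 + 5)) = 2*(2*(19/4)) = 2*(19/2) = 19)
(-90 - 152)*f(12, 7) = (-90 - 152)*19 = -242*19 = -4598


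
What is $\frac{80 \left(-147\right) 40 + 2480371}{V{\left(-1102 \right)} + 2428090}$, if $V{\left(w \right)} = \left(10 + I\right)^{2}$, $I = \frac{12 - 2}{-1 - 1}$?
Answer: $\frac{2009971}{2428115} \approx 0.82779$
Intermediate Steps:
$I = -5$ ($I = \frac{10}{-2} = 10 \left(- \frac{1}{2}\right) = -5$)
$V{\left(w \right)} = 25$ ($V{\left(w \right)} = \left(10 - 5\right)^{2} = 5^{2} = 25$)
$\frac{80 \left(-147\right) 40 + 2480371}{V{\left(-1102 \right)} + 2428090} = \frac{80 \left(-147\right) 40 + 2480371}{25 + 2428090} = \frac{\left(-11760\right) 40 + 2480371}{2428115} = \left(-470400 + 2480371\right) \frac{1}{2428115} = 2009971 \cdot \frac{1}{2428115} = \frac{2009971}{2428115}$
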